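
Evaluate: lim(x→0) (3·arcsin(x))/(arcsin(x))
This is a 0/0 indeterminate form.

Apply L'Hôpital's rule: differentiate numerator and denominator separately.
  f(x) = 3·asin(x)   ⇒   f'(x) = 3/sqrt(1 - x^2)
  g(x) = asin(x)   ⇒   g'(x) = 1/sqrt(1 - x^2)
  lim(x→0) f'(x)/g'(x) = lim(x→0) (3/sqrt(1 - x^2))/(1/sqrt(1 - x^2))
  = 3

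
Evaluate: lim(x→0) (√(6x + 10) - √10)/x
This is a standard limit.

Factor or rationalize the expression:
  lim(x→0) (√(6x + 10) - √10)/x = 3·sqrt(10)/10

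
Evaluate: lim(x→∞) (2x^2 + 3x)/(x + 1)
This is an ∞/∞ indeterminate form.

Apply L'Hôpital's rule: differentiate numerator and denominator separately.
  f(x) = 2·x^2 + 3·x   ⇒   f'(x) = 4·x + 3
  g(x) = x + 1   ⇒   g'(x) = 1
  lim(x→∞) f'(x)/g'(x) = lim(x→∞) (4·x + 3)/(1)
  = ∞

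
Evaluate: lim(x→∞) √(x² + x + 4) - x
This is an ∞-∞ indeterminate form.

Combine fractions or rationalize to convert ∞-∞ to 0/0 form:
  lim(x→∞) √(x² + x + 4) - x = 1/2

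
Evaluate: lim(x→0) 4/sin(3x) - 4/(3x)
This is an ∞-∞ indeterminate form.

Combine fractions or rationalize to convert ∞-∞ to 0/0 form:
  lim(x→0) 4/sin(3x) - 4/(3x) = 0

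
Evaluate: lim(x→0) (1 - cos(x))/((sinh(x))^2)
This is a 0/0 indeterminate form.

Apply L'Hôpital's rule: differentiate numerator and denominator separately.
  f(x) = 1 - cos(x)   ⇒   f'(x) = sin(x)
  g(x) = sinh(x)^2   ⇒   g'(x) = 2·sinh(x)·cosh(x)
  lim(x→0) f'(x)/g'(x) = lim(x→0) (sin(x))/(2·sinh(x)·cosh(x))
  = 1/2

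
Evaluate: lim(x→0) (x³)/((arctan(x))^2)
This is a 0/0 indeterminate form.

Apply L'Hôpital's rule: differentiate numerator and denominator separately.
  f(x) = x^3   ⇒   f'(x) = 3·x^2
  g(x) = atan(x)^2   ⇒   g'(x) = 2·atan(x)/(x^2 + 1)
  lim(x→0) f'(x)/g'(x) = lim(x→0) (3·x^2)/(2·atan(x)/(x^2 + 1))
  = 0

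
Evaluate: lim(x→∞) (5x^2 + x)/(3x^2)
This is an ∞/∞ indeterminate form.

Apply L'Hôpital's rule: differentiate numerator and denominator separately.
  f(x) = 5·x^2 + x   ⇒   f'(x) = 10·x + 1
  g(x) = 3·x^2   ⇒   g'(x) = 6·x
  lim(x→∞) f'(x)/g'(x) = lim(x→∞) (10·x + 1)/(6·x)
  = 5/3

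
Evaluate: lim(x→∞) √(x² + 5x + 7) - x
This is an ∞-∞ indeterminate form.

Combine fractions or rationalize to convert ∞-∞ to 0/0 form:
  lim(x→∞) √(x² + 5x + 7) - x = 5/2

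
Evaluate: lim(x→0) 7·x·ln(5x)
This is a 0·∞ indeterminate form.

Rewrite 0·∞ as a quotient (0/0 or ∞/∞ form), then apply L'Hôpital's rule:
  lim(x→0) 7·x·ln(5x) = 0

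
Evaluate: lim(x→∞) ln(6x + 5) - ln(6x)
This is an ∞-∞ indeterminate form.

Combine fractions or rationalize to convert ∞-∞ to 0/0 form:
  lim(x→∞) ln(6x + 5) - ln(6x) = 0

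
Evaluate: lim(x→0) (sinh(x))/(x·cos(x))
This is a 0/0 indeterminate form.

Apply L'Hôpital's rule: differentiate numerator and denominator separately.
  f(x) = sinh(x)   ⇒   f'(x) = cosh(x)
  g(x) = x·cos(x)   ⇒   g'(x) = -x·sin(x) + cos(x)
  lim(x→0) f'(x)/g'(x) = lim(x→0) (cosh(x))/(-x·sin(x) + cos(x))
  = 1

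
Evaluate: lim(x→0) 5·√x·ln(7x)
This is a 0·∞ indeterminate form.

Rewrite 0·∞ as a quotient (0/0 or ∞/∞ form), then apply L'Hôpital's rule:
  lim(x→0) 5·√x·ln(7x) = 0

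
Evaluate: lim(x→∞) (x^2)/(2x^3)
This is an ∞/∞ indeterminate form.

Apply L'Hôpital's rule: differentiate numerator and denominator separately.
  f(x) = x^2   ⇒   f'(x) = 2·x
  g(x) = 2·x^3   ⇒   g'(x) = 6·x^2
  lim(x→∞) f'(x)/g'(x) = lim(x→∞) (2·x)/(6·x^2)
  = 0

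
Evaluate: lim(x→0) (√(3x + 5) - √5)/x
This is a standard limit.

Factor or rationalize the expression:
  lim(x→0) (√(3x + 5) - √5)/x = 3·sqrt(5)/10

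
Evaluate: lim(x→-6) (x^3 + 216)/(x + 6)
This is a standard limit.

Factor or rationalize the expression:
  lim(x→-6) (x^3 + 216)/(x + 6) = 108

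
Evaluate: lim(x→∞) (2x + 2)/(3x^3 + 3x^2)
This is an ∞/∞ indeterminate form.

Apply L'Hôpital's rule: differentiate numerator and denominator separately.
  f(x) = 2·x + 2   ⇒   f'(x) = 2
  g(x) = 3·x^3 + 3·x^2   ⇒   g'(x) = 9·x^2 + 6·x
  lim(x→∞) f'(x)/g'(x) = lim(x→∞) (2)/(9·x^2 + 6·x)
  = 0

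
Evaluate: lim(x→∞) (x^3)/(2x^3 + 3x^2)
This is an ∞/∞ indeterminate form.

Apply L'Hôpital's rule: differentiate numerator and denominator separately.
  f(x) = x^3   ⇒   f'(x) = 3·x^2
  g(x) = 2·x^3 + 3·x^2   ⇒   g'(x) = 6·x^2 + 6·x
  lim(x→∞) f'(x)/g'(x) = lim(x→∞) (3·x^2)/(6·x^2 + 6·x)
  = 1/2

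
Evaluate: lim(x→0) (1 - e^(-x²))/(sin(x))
This is a 0/0 indeterminate form.

Apply L'Hôpital's rule: differentiate numerator and denominator separately.
  f(x) = 1 - e^(-x^2)   ⇒   f'(x) = 2·x·e^(-x^2)
  g(x) = sin(x)   ⇒   g'(x) = cos(x)
  lim(x→0) f'(x)/g'(x) = lim(x→0) (2·x·e^(-x^2))/(cos(x))
  = 0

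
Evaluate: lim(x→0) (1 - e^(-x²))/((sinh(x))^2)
This is a 0/0 indeterminate form.

Apply L'Hôpital's rule: differentiate numerator and denominator separately.
  f(x) = 1 - e^(-x^2)   ⇒   f'(x) = 2·x·e^(-x^2)
  g(x) = sinh(x)^2   ⇒   g'(x) = 2·sinh(x)·cosh(x)
  lim(x→0) f'(x)/g'(x) = lim(x→0) (2·x·e^(-x^2))/(2·sinh(x)·cosh(x))
  = 1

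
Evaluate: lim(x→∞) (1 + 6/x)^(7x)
This is an exponential indeterminate form.

For exponential indeterminate forms, take the natural log:
  Let L = lim(x→∞) (1 + 6/x)^(7x)
  Then ln(L) = lim(x→∞) [exponent × ln(base)]
  Evaluate using L'Hôpital or standard limits, then exponentiate.
  L = e^(42)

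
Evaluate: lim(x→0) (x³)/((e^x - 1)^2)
This is a 0/0 indeterminate form.

Apply L'Hôpital's rule: differentiate numerator and denominator separately.
  f(x) = x^3   ⇒   f'(x) = 3·x^2
  g(x) = (e^(x) - 1)^2   ⇒   g'(x) = 2·(e^(x) - 1)·e^(x)
  lim(x→0) f'(x)/g'(x) = lim(x→0) (3·x^2)/(2·(e^(x) - 1)·e^(x))
  = 0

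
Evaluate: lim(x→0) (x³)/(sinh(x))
This is a 0/0 indeterminate form.

Apply L'Hôpital's rule: differentiate numerator and denominator separately.
  f(x) = x^3   ⇒   f'(x) = 3·x^2
  g(x) = sinh(x)   ⇒   g'(x) = cosh(x)
  lim(x→0) f'(x)/g'(x) = lim(x→0) (3·x^2)/(cosh(x))
  = 0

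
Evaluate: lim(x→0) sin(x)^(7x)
This is an exponential indeterminate form.

For exponential indeterminate forms, take the natural log:
  Let L = lim(x→0) sin(x)^(7x)
  Then ln(L) = lim(x→0) [exponent × ln(base)]
  Evaluate using L'Hôpital or standard limits, then exponentiate.
  L = 1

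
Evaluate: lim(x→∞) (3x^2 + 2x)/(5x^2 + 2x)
This is an ∞/∞ indeterminate form.

Apply L'Hôpital's rule: differentiate numerator and denominator separately.
  f(x) = 3·x^2 + 2·x   ⇒   f'(x) = 6·x + 2
  g(x) = 5·x^2 + 2·x   ⇒   g'(x) = 10·x + 2
  lim(x→∞) f'(x)/g'(x) = lim(x→∞) (6·x + 2)/(10·x + 2)
  = 3/5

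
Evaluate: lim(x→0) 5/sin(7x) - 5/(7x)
This is an ∞-∞ indeterminate form.

Combine fractions or rationalize to convert ∞-∞ to 0/0 form:
  lim(x→0) 5/sin(7x) - 5/(7x) = 0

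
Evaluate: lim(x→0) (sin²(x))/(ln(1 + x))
This is a 0/0 indeterminate form.

Apply L'Hôpital's rule: differentiate numerator and denominator separately.
  f(x) = sin(x)^2   ⇒   f'(x) = 2·sin(x)·cos(x)
  g(x) = ln(x + 1)   ⇒   g'(x) = 1/(x + 1)
  lim(x→0) f'(x)/g'(x) = lim(x→0) (2·sin(x)·cos(x))/(1/(x + 1))
  = 0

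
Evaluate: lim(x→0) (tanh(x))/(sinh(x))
This is a 0/0 indeterminate form.

Apply L'Hôpital's rule: differentiate numerator and denominator separately.
  f(x) = tanh(x)   ⇒   f'(x) = 1 - tanh(x)^2
  g(x) = sinh(x)   ⇒   g'(x) = cosh(x)
  lim(x→0) f'(x)/g'(x) = lim(x→0) (1 - tanh(x)^2)/(cosh(x))
  = 1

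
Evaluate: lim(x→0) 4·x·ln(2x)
This is a 0·∞ indeterminate form.

Rewrite 0·∞ as a quotient (0/0 or ∞/∞ form), then apply L'Hôpital's rule:
  lim(x→0) 4·x·ln(2x) = 0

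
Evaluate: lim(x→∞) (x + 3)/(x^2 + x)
This is an ∞/∞ indeterminate form.

Apply L'Hôpital's rule: differentiate numerator and denominator separately.
  f(x) = x + 3   ⇒   f'(x) = 1
  g(x) = x^2 + x   ⇒   g'(x) = 2·x + 1
  lim(x→∞) f'(x)/g'(x) = lim(x→∞) (1)/(2·x + 1)
  = 0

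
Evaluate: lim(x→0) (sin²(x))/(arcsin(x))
This is a 0/0 indeterminate form.

Apply L'Hôpital's rule: differentiate numerator and denominator separately.
  f(x) = sin(x)^2   ⇒   f'(x) = 2·sin(x)·cos(x)
  g(x) = asin(x)   ⇒   g'(x) = 1/sqrt(1 - x^2)
  lim(x→0) f'(x)/g'(x) = lim(x→0) (2·sin(x)·cos(x))/(1/sqrt(1 - x^2))
  = 0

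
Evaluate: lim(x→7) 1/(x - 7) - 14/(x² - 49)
This is an ∞-∞ indeterminate form.

Combine fractions or rationalize to convert ∞-∞ to 0/0 form:
  lim(x→7) 1/(x - 7) - 14/(x² - 49) = 1/14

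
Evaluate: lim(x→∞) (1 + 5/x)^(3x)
This is an exponential indeterminate form.

For exponential indeterminate forms, take the natural log:
  Let L = lim(x→∞) (1 + 5/x)^(3x)
  Then ln(L) = lim(x→∞) [exponent × ln(base)]
  Evaluate using L'Hôpital or standard limits, then exponentiate.
  L = e^(15)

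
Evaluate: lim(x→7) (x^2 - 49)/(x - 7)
This is a standard limit.

Factor or rationalize the expression:
  lim(x→7) (x^2 - 49)/(x - 7) = 14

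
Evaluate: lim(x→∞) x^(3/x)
This is an exponential indeterminate form.

For exponential indeterminate forms, take the natural log:
  Let L = lim(x→∞) x^(3/x)
  Then ln(L) = lim(x→∞) [exponent × ln(base)]
  Evaluate using L'Hôpital or standard limits, then exponentiate.
  L = 1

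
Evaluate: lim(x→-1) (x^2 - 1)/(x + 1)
This is a standard limit.

Factor or rationalize the expression:
  lim(x→-1) (x^2 - 1)/(x + 1) = -2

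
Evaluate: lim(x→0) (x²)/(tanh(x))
This is a 0/0 indeterminate form.

Apply L'Hôpital's rule: differentiate numerator and denominator separately.
  f(x) = x^2   ⇒   f'(x) = 2·x
  g(x) = tanh(x)   ⇒   g'(x) = 1 - tanh(x)^2
  lim(x→0) f'(x)/g'(x) = lim(x→0) (2·x)/(1 - tanh(x)^2)
  = 0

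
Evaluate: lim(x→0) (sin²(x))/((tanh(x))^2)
This is a 0/0 indeterminate form.

Apply L'Hôpital's rule: differentiate numerator and denominator separately.
  f(x) = sin(x)^2   ⇒   f'(x) = 2·sin(x)·cos(x)
  g(x) = tanh(x)^2   ⇒   g'(x) = (2 - 2·tanh(x)^2)·tanh(x)
  lim(x→0) f'(x)/g'(x) = lim(x→0) (2·sin(x)·cos(x))/((2 - 2·tanh(x)^2)·tanh(x))
  = 1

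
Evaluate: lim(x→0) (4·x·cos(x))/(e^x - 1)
This is a 0/0 indeterminate form.

Apply L'Hôpital's rule: differentiate numerator and denominator separately.
  f(x) = 4·x·cos(x)   ⇒   f'(x) = -4·x·sin(x) + 4·cos(x)
  g(x) = e^(x) - 1   ⇒   g'(x) = e^(x)
  lim(x→0) f'(x)/g'(x) = lim(x→0) (-4·x·sin(x) + 4·cos(x))/(e^(x))
  = 4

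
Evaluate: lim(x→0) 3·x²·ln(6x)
This is a 0·∞ indeterminate form.

Rewrite 0·∞ as a quotient (0/0 or ∞/∞ form), then apply L'Hôpital's rule:
  lim(x→0) 3·x²·ln(6x) = 0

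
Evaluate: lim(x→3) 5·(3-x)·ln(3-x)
This is a 0·∞ indeterminate form.

Rewrite 0·∞ as a quotient (0/0 or ∞/∞ form), then apply L'Hôpital's rule:
  lim(x→3) 5·(3-x)·ln(3-x) = 0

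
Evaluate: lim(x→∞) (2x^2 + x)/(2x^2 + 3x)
This is an ∞/∞ indeterminate form.

Apply L'Hôpital's rule: differentiate numerator and denominator separately.
  f(x) = 2·x^2 + x   ⇒   f'(x) = 4·x + 1
  g(x) = 2·x^2 + 3·x   ⇒   g'(x) = 4·x + 3
  lim(x→∞) f'(x)/g'(x) = lim(x→∞) (4·x + 1)/(4·x + 3)
  = 1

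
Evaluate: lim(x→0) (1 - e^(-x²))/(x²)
This is a 0/0 indeterminate form.

Apply L'Hôpital's rule: differentiate numerator and denominator separately.
  f(x) = 1 - e^(-x^2)   ⇒   f'(x) = 2·x·e^(-x^2)
  g(x) = x^2   ⇒   g'(x) = 2·x
  lim(x→0) f'(x)/g'(x) = lim(x→0) (2·x·e^(-x^2))/(2·x)
  = 1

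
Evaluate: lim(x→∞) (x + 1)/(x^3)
This is an ∞/∞ indeterminate form.

Apply L'Hôpital's rule: differentiate numerator and denominator separately.
  f(x) = x + 1   ⇒   f'(x) = 1
  g(x) = x^3   ⇒   g'(x) = 3·x^2
  lim(x→∞) f'(x)/g'(x) = lim(x→∞) (1)/(3·x^2)
  = 0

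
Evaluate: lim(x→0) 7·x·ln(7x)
This is a 0·∞ indeterminate form.

Rewrite 0·∞ as a quotient (0/0 or ∞/∞ form), then apply L'Hôpital's rule:
  lim(x→0) 7·x·ln(7x) = 0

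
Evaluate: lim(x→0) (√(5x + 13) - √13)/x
This is a standard limit.

Factor or rationalize the expression:
  lim(x→0) (√(5x + 13) - √13)/x = 5·sqrt(13)/26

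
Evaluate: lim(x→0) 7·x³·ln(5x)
This is a 0·∞ indeterminate form.

Rewrite 0·∞ as a quotient (0/0 or ∞/∞ form), then apply L'Hôpital's rule:
  lim(x→0) 7·x³·ln(5x) = 0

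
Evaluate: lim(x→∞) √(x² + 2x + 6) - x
This is an ∞-∞ indeterminate form.

Combine fractions or rationalize to convert ∞-∞ to 0/0 form:
  lim(x→∞) √(x² + 2x + 6) - x = 1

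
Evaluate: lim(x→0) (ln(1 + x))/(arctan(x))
This is a 0/0 indeterminate form.

Apply L'Hôpital's rule: differentiate numerator and denominator separately.
  f(x) = ln(x + 1)   ⇒   f'(x) = 1/(x + 1)
  g(x) = atan(x)   ⇒   g'(x) = 1/(x^2 + 1)
  lim(x→0) f'(x)/g'(x) = lim(x→0) (1/(x + 1))/(1/(x^2 + 1))
  = 1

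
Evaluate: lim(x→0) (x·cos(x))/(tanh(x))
This is a 0/0 indeterminate form.

Apply L'Hôpital's rule: differentiate numerator and denominator separately.
  f(x) = x·cos(x)   ⇒   f'(x) = -x·sin(x) + cos(x)
  g(x) = tanh(x)   ⇒   g'(x) = 1 - tanh(x)^2
  lim(x→0) f'(x)/g'(x) = lim(x→0) (-x·sin(x) + cos(x))/(1 - tanh(x)^2)
  = 1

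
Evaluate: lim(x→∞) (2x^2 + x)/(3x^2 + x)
This is an ∞/∞ indeterminate form.

Apply L'Hôpital's rule: differentiate numerator and denominator separately.
  f(x) = 2·x^2 + x   ⇒   f'(x) = 4·x + 1
  g(x) = 3·x^2 + x   ⇒   g'(x) = 6·x + 1
  lim(x→∞) f'(x)/g'(x) = lim(x→∞) (4·x + 1)/(6·x + 1)
  = 2/3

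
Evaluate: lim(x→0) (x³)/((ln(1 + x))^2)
This is a 0/0 indeterminate form.

Apply L'Hôpital's rule: differentiate numerator and denominator separately.
  f(x) = x^3   ⇒   f'(x) = 3·x^2
  g(x) = ln(x + 1)^2   ⇒   g'(x) = 2·ln(x + 1)/(x + 1)
  lim(x→0) f'(x)/g'(x) = lim(x→0) (3·x^2)/(2·ln(x + 1)/(x + 1))
  = 0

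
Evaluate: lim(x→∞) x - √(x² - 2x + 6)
This is an ∞-∞ indeterminate form.

Combine fractions or rationalize to convert ∞-∞ to 0/0 form:
  lim(x→∞) x - √(x² - 2x + 6) = 1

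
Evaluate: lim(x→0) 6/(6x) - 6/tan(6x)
This is an ∞-∞ indeterminate form.

Combine fractions or rationalize to convert ∞-∞ to 0/0 form:
  lim(x→0) 6/(6x) - 6/tan(6x) = 0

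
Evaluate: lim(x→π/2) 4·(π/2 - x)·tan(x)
This is a 0·∞ indeterminate form.

Rewrite 0·∞ as a quotient (0/0 or ∞/∞ form), then apply L'Hôpital's rule:
  lim(x→π/2) 4·(π/2 - x)·tan(x) = 4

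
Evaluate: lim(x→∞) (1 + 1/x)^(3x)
This is an exponential indeterminate form.

For exponential indeterminate forms, take the natural log:
  Let L = lim(x→∞) (1 + 1/x)^(3x)
  Then ln(L) = lim(x→∞) [exponent × ln(base)]
  Evaluate using L'Hôpital or standard limits, then exponentiate.
  L = e^(3)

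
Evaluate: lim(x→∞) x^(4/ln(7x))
This is an exponential indeterminate form.

For exponential indeterminate forms, take the natural log:
  Let L = lim(x→∞) x^(4/ln(7x))
  Then ln(L) = lim(x→∞) [exponent × ln(base)]
  Evaluate using L'Hôpital or standard limits, then exponentiate.
  L = e^(4)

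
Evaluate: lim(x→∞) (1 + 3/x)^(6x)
This is an exponential indeterminate form.

For exponential indeterminate forms, take the natural log:
  Let L = lim(x→∞) (1 + 3/x)^(6x)
  Then ln(L) = lim(x→∞) [exponent × ln(base)]
  Evaluate using L'Hôpital or standard limits, then exponentiate.
  L = e^(18)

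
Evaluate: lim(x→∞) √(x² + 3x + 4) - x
This is an ∞-∞ indeterminate form.

Combine fractions or rationalize to convert ∞-∞ to 0/0 form:
  lim(x→∞) √(x² + 3x + 4) - x = 3/2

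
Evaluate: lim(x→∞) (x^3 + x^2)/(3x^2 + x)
This is an ∞/∞ indeterminate form.

Apply L'Hôpital's rule: differentiate numerator and denominator separately.
  f(x) = x^3 + x^2   ⇒   f'(x) = 3·x^2 + 2·x
  g(x) = 3·x^2 + x   ⇒   g'(x) = 6·x + 1
  lim(x→∞) f'(x)/g'(x) = lim(x→∞) (3·x^2 + 2·x)/(6·x + 1)
  = ∞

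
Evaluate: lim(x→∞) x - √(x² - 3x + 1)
This is an ∞-∞ indeterminate form.

Combine fractions or rationalize to convert ∞-∞ to 0/0 form:
  lim(x→∞) x - √(x² - 3x + 1) = 3/2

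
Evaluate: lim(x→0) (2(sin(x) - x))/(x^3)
This is a 0/0 indeterminate form.

Apply L'Hôpital's rule: differentiate numerator and denominator separately.
  f(x) = -2·x + 2·sin(x)   ⇒   f'(x) = 2·cos(x) - 2
  g(x) = x^3   ⇒   g'(x) = 3·x^2
  lim(x→0) f'(x)/g'(x) = lim(x→0) (2·cos(x) - 2)/(3·x^2)
  = -1/3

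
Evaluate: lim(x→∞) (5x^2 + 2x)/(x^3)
This is an ∞/∞ indeterminate form.

Apply L'Hôpital's rule: differentiate numerator and denominator separately.
  f(x) = 5·x^2 + 2·x   ⇒   f'(x) = 10·x + 2
  g(x) = x^3   ⇒   g'(x) = 3·x^2
  lim(x→∞) f'(x)/g'(x) = lim(x→∞) (10·x + 2)/(3·x^2)
  = 0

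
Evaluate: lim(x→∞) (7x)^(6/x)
This is an exponential indeterminate form.

For exponential indeterminate forms, take the natural log:
  Let L = lim(x→∞) (7x)^(6/x)
  Then ln(L) = lim(x→∞) [exponent × ln(base)]
  Evaluate using L'Hôpital or standard limits, then exponentiate.
  L = 1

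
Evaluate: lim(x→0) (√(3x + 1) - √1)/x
This is a standard limit.

Factor or rationalize the expression:
  lim(x→0) (√(3x + 1) - √1)/x = 3/2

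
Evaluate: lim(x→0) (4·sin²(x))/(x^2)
This is a 0/0 indeterminate form.

Apply L'Hôpital's rule: differentiate numerator and denominator separately.
  f(x) = 4·sin(x)^2   ⇒   f'(x) = 8·sin(x)·cos(x)
  g(x) = x^2   ⇒   g'(x) = 2·x
  lim(x→0) f'(x)/g'(x) = lim(x→0) (8·sin(x)·cos(x))/(2·x)
  = 4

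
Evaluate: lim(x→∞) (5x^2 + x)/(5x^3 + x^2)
This is an ∞/∞ indeterminate form.

Apply L'Hôpital's rule: differentiate numerator and denominator separately.
  f(x) = 5·x^2 + x   ⇒   f'(x) = 10·x + 1
  g(x) = 5·x^3 + x^2   ⇒   g'(x) = 15·x^2 + 2·x
  lim(x→∞) f'(x)/g'(x) = lim(x→∞) (10·x + 1)/(15·x^2 + 2·x)
  = 0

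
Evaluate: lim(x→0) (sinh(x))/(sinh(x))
This is a 0/0 indeterminate form.

Apply L'Hôpital's rule: differentiate numerator and denominator separately.
  f(x) = sinh(x)   ⇒   f'(x) = cosh(x)
  g(x) = sinh(x)   ⇒   g'(x) = cosh(x)
  lim(x→0) f'(x)/g'(x) = lim(x→0) (cosh(x))/(cosh(x))
  = 1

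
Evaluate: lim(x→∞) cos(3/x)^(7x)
This is an exponential indeterminate form.

For exponential indeterminate forms, take the natural log:
  Let L = lim(x→∞) cos(3/x)^(7x)
  Then ln(L) = lim(x→∞) [exponent × ln(base)]
  Evaluate using L'Hôpital or standard limits, then exponentiate.
  L = 1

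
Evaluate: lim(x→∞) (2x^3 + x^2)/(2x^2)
This is an ∞/∞ indeterminate form.

Apply L'Hôpital's rule: differentiate numerator and denominator separately.
  f(x) = 2·x^3 + x^2   ⇒   f'(x) = 6·x^2 + 2·x
  g(x) = 2·x^2   ⇒   g'(x) = 4·x
  lim(x→∞) f'(x)/g'(x) = lim(x→∞) (6·x^2 + 2·x)/(4·x)
  = ∞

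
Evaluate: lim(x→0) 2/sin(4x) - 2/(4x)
This is an ∞-∞ indeterminate form.

Combine fractions or rationalize to convert ∞-∞ to 0/0 form:
  lim(x→0) 2/sin(4x) - 2/(4x) = 0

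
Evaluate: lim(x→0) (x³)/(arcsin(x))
This is a 0/0 indeterminate form.

Apply L'Hôpital's rule: differentiate numerator and denominator separately.
  f(x) = x^3   ⇒   f'(x) = 3·x^2
  g(x) = asin(x)   ⇒   g'(x) = 1/sqrt(1 - x^2)
  lim(x→0) f'(x)/g'(x) = lim(x→0) (3·x^2)/(1/sqrt(1 - x^2))
  = 0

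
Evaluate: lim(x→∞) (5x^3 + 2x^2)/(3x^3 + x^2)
This is an ∞/∞ indeterminate form.

Apply L'Hôpital's rule: differentiate numerator and denominator separately.
  f(x) = 5·x^3 + 2·x^2   ⇒   f'(x) = 15·x^2 + 4·x
  g(x) = 3·x^3 + x^2   ⇒   g'(x) = 9·x^2 + 2·x
  lim(x→∞) f'(x)/g'(x) = lim(x→∞) (15·x^2 + 4·x)/(9·x^2 + 2·x)
  = 5/3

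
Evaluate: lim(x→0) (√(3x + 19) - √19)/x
This is a standard limit.

Factor or rationalize the expression:
  lim(x→0) (√(3x + 19) - √19)/x = 3·sqrt(19)/38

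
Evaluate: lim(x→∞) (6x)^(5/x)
This is an exponential indeterminate form.

For exponential indeterminate forms, take the natural log:
  Let L = lim(x→∞) (6x)^(5/x)
  Then ln(L) = lim(x→∞) [exponent × ln(base)]
  Evaluate using L'Hôpital or standard limits, then exponentiate.
  L = 1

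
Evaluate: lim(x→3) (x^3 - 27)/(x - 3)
This is a standard limit.

Factor or rationalize the expression:
  lim(x→3) (x^3 - 27)/(x - 3) = 27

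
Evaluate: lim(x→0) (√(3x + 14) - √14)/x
This is a standard limit.

Factor or rationalize the expression:
  lim(x→0) (√(3x + 14) - √14)/x = 3·sqrt(14)/28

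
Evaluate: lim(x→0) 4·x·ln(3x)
This is a 0·∞ indeterminate form.

Rewrite 0·∞ as a quotient (0/0 or ∞/∞ form), then apply L'Hôpital's rule:
  lim(x→0) 4·x·ln(3x) = 0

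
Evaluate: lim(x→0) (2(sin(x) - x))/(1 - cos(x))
This is a 0/0 indeterminate form.

Apply L'Hôpital's rule: differentiate numerator and denominator separately.
  f(x) = -2·x + 2·sin(x)   ⇒   f'(x) = 2·cos(x) - 2
  g(x) = 1 - cos(x)   ⇒   g'(x) = sin(x)
  lim(x→0) f'(x)/g'(x) = lim(x→0) (2·cos(x) - 2)/(sin(x))
  = 0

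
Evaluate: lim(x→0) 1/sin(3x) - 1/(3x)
This is an ∞-∞ indeterminate form.

Combine fractions or rationalize to convert ∞-∞ to 0/0 form:
  lim(x→0) 1/sin(3x) - 1/(3x) = 0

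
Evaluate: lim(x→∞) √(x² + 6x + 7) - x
This is an ∞-∞ indeterminate form.

Combine fractions or rationalize to convert ∞-∞ to 0/0 form:
  lim(x→∞) √(x² + 6x + 7) - x = 3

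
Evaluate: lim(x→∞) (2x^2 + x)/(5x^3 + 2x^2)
This is an ∞/∞ indeterminate form.

Apply L'Hôpital's rule: differentiate numerator and denominator separately.
  f(x) = 2·x^2 + x   ⇒   f'(x) = 4·x + 1
  g(x) = 5·x^3 + 2·x^2   ⇒   g'(x) = 15·x^2 + 4·x
  lim(x→∞) f'(x)/g'(x) = lim(x→∞) (4·x + 1)/(15·x^2 + 4·x)
  = 0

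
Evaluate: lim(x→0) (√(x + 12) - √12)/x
This is a standard limit.

Factor or rationalize the expression:
  lim(x→0) (√(x + 12) - √12)/x = sqrt(3)/12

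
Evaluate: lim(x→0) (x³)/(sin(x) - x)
This is a 0/0 indeterminate form.

Apply L'Hôpital's rule: differentiate numerator and denominator separately.
  f(x) = x^3   ⇒   f'(x) = 3·x^2
  g(x) = -x + sin(x)   ⇒   g'(x) = cos(x) - 1
  lim(x→0) f'(x)/g'(x) = lim(x→0) (3·x^2)/(cos(x) - 1)
  = -6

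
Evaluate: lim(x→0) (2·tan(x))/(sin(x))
This is a 0/0 indeterminate form.

Apply L'Hôpital's rule: differentiate numerator and denominator separately.
  f(x) = 2·tan(x)   ⇒   f'(x) = 2·tan(x)^2 + 2
  g(x) = sin(x)   ⇒   g'(x) = cos(x)
  lim(x→0) f'(x)/g'(x) = lim(x→0) (2·tan(x)^2 + 2)/(cos(x))
  = 2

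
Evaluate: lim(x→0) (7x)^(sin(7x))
This is an exponential indeterminate form.

For exponential indeterminate forms, take the natural log:
  Let L = lim(x→0) (7x)^(sin(7x))
  Then ln(L) = lim(x→0) [exponent × ln(base)]
  Evaluate using L'Hôpital or standard limits, then exponentiate.
  L = 1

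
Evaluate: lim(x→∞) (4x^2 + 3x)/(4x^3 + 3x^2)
This is an ∞/∞ indeterminate form.

Apply L'Hôpital's rule: differentiate numerator and denominator separately.
  f(x) = 4·x^2 + 3·x   ⇒   f'(x) = 8·x + 3
  g(x) = 4·x^3 + 3·x^2   ⇒   g'(x) = 12·x^2 + 6·x
  lim(x→∞) f'(x)/g'(x) = lim(x→∞) (8·x + 3)/(12·x^2 + 6·x)
  = 0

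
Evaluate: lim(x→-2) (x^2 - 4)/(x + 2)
This is a standard limit.

Factor or rationalize the expression:
  lim(x→-2) (x^2 - 4)/(x + 2) = -4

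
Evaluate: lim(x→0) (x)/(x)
This is a 0/0 indeterminate form.

Apply L'Hôpital's rule: differentiate numerator and denominator separately.
  f(x) = x   ⇒   f'(x) = 1
  g(x) = x   ⇒   g'(x) = 1
  lim(x→0) f'(x)/g'(x) = lim(x→0) (1)/(1)
  = 1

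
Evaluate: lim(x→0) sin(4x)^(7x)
This is an exponential indeterminate form.

For exponential indeterminate forms, take the natural log:
  Let L = lim(x→0) sin(4x)^(7x)
  Then ln(L) = lim(x→0) [exponent × ln(base)]
  Evaluate using L'Hôpital or standard limits, then exponentiate.
  L = 1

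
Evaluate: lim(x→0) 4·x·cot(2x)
This is a 0·∞ indeterminate form.

Rewrite 0·∞ as a quotient (0/0 or ∞/∞ form), then apply L'Hôpital's rule:
  lim(x→0) 4·x·cot(2x) = 2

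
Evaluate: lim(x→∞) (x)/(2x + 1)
This is an ∞/∞ indeterminate form.

Apply L'Hôpital's rule: differentiate numerator and denominator separately.
  f(x) = x   ⇒   f'(x) = 1
  g(x) = 2·x + 1   ⇒   g'(x) = 2
  lim(x→∞) f'(x)/g'(x) = lim(x→∞) (1)/(2)
  = 1/2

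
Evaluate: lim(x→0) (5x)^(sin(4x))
This is an exponential indeterminate form.

For exponential indeterminate forms, take the natural log:
  Let L = lim(x→0) (5x)^(sin(4x))
  Then ln(L) = lim(x→0) [exponent × ln(base)]
  Evaluate using L'Hôpital or standard limits, then exponentiate.
  L = 1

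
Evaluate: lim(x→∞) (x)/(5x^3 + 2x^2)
This is an ∞/∞ indeterminate form.

Apply L'Hôpital's rule: differentiate numerator and denominator separately.
  f(x) = x   ⇒   f'(x) = 1
  g(x) = 5·x^3 + 2·x^2   ⇒   g'(x) = 15·x^2 + 4·x
  lim(x→∞) f'(x)/g'(x) = lim(x→∞) (1)/(15·x^2 + 4·x)
  = 0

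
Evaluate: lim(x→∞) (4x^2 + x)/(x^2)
This is an ∞/∞ indeterminate form.

Apply L'Hôpital's rule: differentiate numerator and denominator separately.
  f(x) = 4·x^2 + x   ⇒   f'(x) = 8·x + 1
  g(x) = x^2   ⇒   g'(x) = 2·x
  lim(x→∞) f'(x)/g'(x) = lim(x→∞) (8·x + 1)/(2·x)
  = 4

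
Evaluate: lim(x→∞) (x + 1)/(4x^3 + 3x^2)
This is an ∞/∞ indeterminate form.

Apply L'Hôpital's rule: differentiate numerator and denominator separately.
  f(x) = x + 1   ⇒   f'(x) = 1
  g(x) = 4·x^3 + 3·x^2   ⇒   g'(x) = 12·x^2 + 6·x
  lim(x→∞) f'(x)/g'(x) = lim(x→∞) (1)/(12·x^2 + 6·x)
  = 0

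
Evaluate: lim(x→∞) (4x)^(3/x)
This is an exponential indeterminate form.

For exponential indeterminate forms, take the natural log:
  Let L = lim(x→∞) (4x)^(3/x)
  Then ln(L) = lim(x→∞) [exponent × ln(base)]
  Evaluate using L'Hôpital or standard limits, then exponentiate.
  L = 1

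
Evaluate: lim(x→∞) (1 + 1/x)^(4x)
This is an exponential indeterminate form.

For exponential indeterminate forms, take the natural log:
  Let L = lim(x→∞) (1 + 1/x)^(4x)
  Then ln(L) = lim(x→∞) [exponent × ln(base)]
  Evaluate using L'Hôpital or standard limits, then exponentiate.
  L = e^(4)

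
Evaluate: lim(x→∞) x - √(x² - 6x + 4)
This is an ∞-∞ indeterminate form.

Combine fractions or rationalize to convert ∞-∞ to 0/0 form:
  lim(x→∞) x - √(x² - 6x + 4) = 3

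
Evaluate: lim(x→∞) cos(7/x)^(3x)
This is an exponential indeterminate form.

For exponential indeterminate forms, take the natural log:
  Let L = lim(x→∞) cos(7/x)^(3x)
  Then ln(L) = lim(x→∞) [exponent × ln(base)]
  Evaluate using L'Hôpital or standard limits, then exponentiate.
  L = 1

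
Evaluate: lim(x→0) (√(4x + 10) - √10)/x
This is a standard limit.

Factor or rationalize the expression:
  lim(x→0) (√(4x + 10) - √10)/x = sqrt(10)/5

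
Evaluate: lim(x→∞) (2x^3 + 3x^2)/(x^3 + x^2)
This is an ∞/∞ indeterminate form.

Apply L'Hôpital's rule: differentiate numerator and denominator separately.
  f(x) = 2·x^3 + 3·x^2   ⇒   f'(x) = 6·x^2 + 6·x
  g(x) = x^3 + x^2   ⇒   g'(x) = 3·x^2 + 2·x
  lim(x→∞) f'(x)/g'(x) = lim(x→∞) (6·x^2 + 6·x)/(3·x^2 + 2·x)
  = 2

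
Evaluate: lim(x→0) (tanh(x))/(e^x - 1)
This is a 0/0 indeterminate form.

Apply L'Hôpital's rule: differentiate numerator and denominator separately.
  f(x) = tanh(x)   ⇒   f'(x) = 1 - tanh(x)^2
  g(x) = e^(x) - 1   ⇒   g'(x) = e^(x)
  lim(x→0) f'(x)/g'(x) = lim(x→0) (1 - tanh(x)^2)/(e^(x))
  = 1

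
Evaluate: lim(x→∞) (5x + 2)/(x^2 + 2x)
This is an ∞/∞ indeterminate form.

Apply L'Hôpital's rule: differentiate numerator and denominator separately.
  f(x) = 5·x + 2   ⇒   f'(x) = 5
  g(x) = x^2 + 2·x   ⇒   g'(x) = 2·x + 2
  lim(x→∞) f'(x)/g'(x) = lim(x→∞) (5)/(2·x + 2)
  = 0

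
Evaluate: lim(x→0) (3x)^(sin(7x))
This is an exponential indeterminate form.

For exponential indeterminate forms, take the natural log:
  Let L = lim(x→0) (3x)^(sin(7x))
  Then ln(L) = lim(x→0) [exponent × ln(base)]
  Evaluate using L'Hôpital or standard limits, then exponentiate.
  L = 1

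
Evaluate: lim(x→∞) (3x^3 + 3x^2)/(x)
This is an ∞/∞ indeterminate form.

Apply L'Hôpital's rule: differentiate numerator and denominator separately.
  f(x) = 3·x^3 + 3·x^2   ⇒   f'(x) = 9·x^2 + 6·x
  g(x) = x   ⇒   g'(x) = 1
  lim(x→∞) f'(x)/g'(x) = lim(x→∞) (9·x^2 + 6·x)/(1)
  = ∞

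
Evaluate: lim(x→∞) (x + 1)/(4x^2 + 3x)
This is an ∞/∞ indeterminate form.

Apply L'Hôpital's rule: differentiate numerator and denominator separately.
  f(x) = x + 1   ⇒   f'(x) = 1
  g(x) = 4·x^2 + 3·x   ⇒   g'(x) = 8·x + 3
  lim(x→∞) f'(x)/g'(x) = lim(x→∞) (1)/(8·x + 3)
  = 0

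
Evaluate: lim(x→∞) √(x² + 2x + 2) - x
This is an ∞-∞ indeterminate form.

Combine fractions or rationalize to convert ∞-∞ to 0/0 form:
  lim(x→∞) √(x² + 2x + 2) - x = 1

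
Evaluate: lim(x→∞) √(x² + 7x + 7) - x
This is an ∞-∞ indeterminate form.

Combine fractions or rationalize to convert ∞-∞ to 0/0 form:
  lim(x→∞) √(x² + 7x + 7) - x = 7/2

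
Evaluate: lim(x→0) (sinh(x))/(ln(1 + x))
This is a 0/0 indeterminate form.

Apply L'Hôpital's rule: differentiate numerator and denominator separately.
  f(x) = sinh(x)   ⇒   f'(x) = cosh(x)
  g(x) = ln(x + 1)   ⇒   g'(x) = 1/(x + 1)
  lim(x→0) f'(x)/g'(x) = lim(x→0) (cosh(x))/(1/(x + 1))
  = 1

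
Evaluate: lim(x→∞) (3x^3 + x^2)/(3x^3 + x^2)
This is an ∞/∞ indeterminate form.

Apply L'Hôpital's rule: differentiate numerator and denominator separately.
  f(x) = 3·x^3 + x^2   ⇒   f'(x) = 9·x^2 + 2·x
  g(x) = 3·x^3 + x^2   ⇒   g'(x) = 9·x^2 + 2·x
  lim(x→∞) f'(x)/g'(x) = lim(x→∞) (9·x^2 + 2·x)/(9·x^2 + 2·x)
  = 1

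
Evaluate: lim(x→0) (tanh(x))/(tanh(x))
This is a 0/0 indeterminate form.

Apply L'Hôpital's rule: differentiate numerator and denominator separately.
  f(x) = tanh(x)   ⇒   f'(x) = 1 - tanh(x)^2
  g(x) = tanh(x)   ⇒   g'(x) = 1 - tanh(x)^2
  lim(x→0) f'(x)/g'(x) = lim(x→0) (1 - tanh(x)^2)/(1 - tanh(x)^2)
  = 1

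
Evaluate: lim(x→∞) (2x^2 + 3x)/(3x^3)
This is an ∞/∞ indeterminate form.

Apply L'Hôpital's rule: differentiate numerator and denominator separately.
  f(x) = 2·x^2 + 3·x   ⇒   f'(x) = 4·x + 3
  g(x) = 3·x^3   ⇒   g'(x) = 9·x^2
  lim(x→∞) f'(x)/g'(x) = lim(x→∞) (4·x + 3)/(9·x^2)
  = 0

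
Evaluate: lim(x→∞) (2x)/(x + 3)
This is an ∞/∞ indeterminate form.

Apply L'Hôpital's rule: differentiate numerator and denominator separately.
  f(x) = 2·x   ⇒   f'(x) = 2
  g(x) = x + 3   ⇒   g'(x) = 1
  lim(x→∞) f'(x)/g'(x) = lim(x→∞) (2)/(1)
  = 2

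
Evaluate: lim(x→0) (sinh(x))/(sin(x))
This is a 0/0 indeterminate form.

Apply L'Hôpital's rule: differentiate numerator and denominator separately.
  f(x) = sinh(x)   ⇒   f'(x) = cosh(x)
  g(x) = sin(x)   ⇒   g'(x) = cos(x)
  lim(x→0) f'(x)/g'(x) = lim(x→0) (cosh(x))/(cos(x))
  = 1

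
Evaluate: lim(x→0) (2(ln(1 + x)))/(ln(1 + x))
This is a 0/0 indeterminate form.

Apply L'Hôpital's rule: differentiate numerator and denominator separately.
  f(x) = 2·ln(x + 1)   ⇒   f'(x) = 2/(x + 1)
  g(x) = ln(x + 1)   ⇒   g'(x) = 1/(x + 1)
  lim(x→0) f'(x)/g'(x) = lim(x→0) (2/(x + 1))/(1/(x + 1))
  = 2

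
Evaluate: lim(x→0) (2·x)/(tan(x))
This is a 0/0 indeterminate form.

Apply L'Hôpital's rule: differentiate numerator and denominator separately.
  f(x) = 2·x   ⇒   f'(x) = 2
  g(x) = tan(x)   ⇒   g'(x) = tan(x)^2 + 1
  lim(x→0) f'(x)/g'(x) = lim(x→0) (2)/(tan(x)^2 + 1)
  = 2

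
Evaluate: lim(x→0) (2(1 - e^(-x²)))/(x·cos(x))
This is a 0/0 indeterminate form.

Apply L'Hôpital's rule: differentiate numerator and denominator separately.
  f(x) = 2 - 2·e^(-x^2)   ⇒   f'(x) = 4·x·e^(-x^2)
  g(x) = x·cos(x)   ⇒   g'(x) = -x·sin(x) + cos(x)
  lim(x→0) f'(x)/g'(x) = lim(x→0) (4·x·e^(-x^2))/(-x·sin(x) + cos(x))
  = 0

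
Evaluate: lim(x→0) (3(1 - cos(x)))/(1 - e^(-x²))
This is a 0/0 indeterminate form.

Apply L'Hôpital's rule: differentiate numerator and denominator separately.
  f(x) = 3 - 3·cos(x)   ⇒   f'(x) = 3·sin(x)
  g(x) = 1 - e^(-x^2)   ⇒   g'(x) = 2·x·e^(-x^2)
  lim(x→0) f'(x)/g'(x) = lim(x→0) (3·sin(x))/(2·x·e^(-x^2))
  = 3/2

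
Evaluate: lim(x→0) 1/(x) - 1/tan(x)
This is an ∞-∞ indeterminate form.

Combine fractions or rationalize to convert ∞-∞ to 0/0 form:
  lim(x→0) 1/(x) - 1/tan(x) = 0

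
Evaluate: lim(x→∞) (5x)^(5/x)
This is an exponential indeterminate form.

For exponential indeterminate forms, take the natural log:
  Let L = lim(x→∞) (5x)^(5/x)
  Then ln(L) = lim(x→∞) [exponent × ln(base)]
  Evaluate using L'Hôpital or standard limits, then exponentiate.
  L = 1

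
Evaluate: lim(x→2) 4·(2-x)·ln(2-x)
This is a 0·∞ indeterminate form.

Rewrite 0·∞ as a quotient (0/0 or ∞/∞ form), then apply L'Hôpital's rule:
  lim(x→2) 4·(2-x)·ln(2-x) = 0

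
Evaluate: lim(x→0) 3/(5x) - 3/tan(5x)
This is an ∞-∞ indeterminate form.

Combine fractions or rationalize to convert ∞-∞ to 0/0 form:
  lim(x→0) 3/(5x) - 3/tan(5x) = 0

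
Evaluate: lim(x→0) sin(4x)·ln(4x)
This is a 0·∞ indeterminate form.

Rewrite 0·∞ as a quotient (0/0 or ∞/∞ form), then apply L'Hôpital's rule:
  lim(x→0) sin(4x)·ln(4x) = 0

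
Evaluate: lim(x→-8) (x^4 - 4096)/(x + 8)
This is a standard limit.

Factor or rationalize the expression:
  lim(x→-8) (x^4 - 4096)/(x + 8) = -2048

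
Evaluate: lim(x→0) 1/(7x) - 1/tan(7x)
This is an ∞-∞ indeterminate form.

Combine fractions or rationalize to convert ∞-∞ to 0/0 form:
  lim(x→0) 1/(7x) - 1/tan(7x) = 0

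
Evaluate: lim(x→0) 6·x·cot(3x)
This is a 0·∞ indeterminate form.

Rewrite 0·∞ as a quotient (0/0 or ∞/∞ form), then apply L'Hôpital's rule:
  lim(x→0) 6·x·cot(3x) = 2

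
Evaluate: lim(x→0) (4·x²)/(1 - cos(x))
This is a 0/0 indeterminate form.

Apply L'Hôpital's rule: differentiate numerator and denominator separately.
  f(x) = 4·x^2   ⇒   f'(x) = 8·x
  g(x) = 1 - cos(x)   ⇒   g'(x) = sin(x)
  lim(x→0) f'(x)/g'(x) = lim(x→0) (8·x)/(sin(x))
  = 8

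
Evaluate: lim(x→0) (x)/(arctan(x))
This is a 0/0 indeterminate form.

Apply L'Hôpital's rule: differentiate numerator and denominator separately.
  f(x) = x   ⇒   f'(x) = 1
  g(x) = atan(x)   ⇒   g'(x) = 1/(x^2 + 1)
  lim(x→0) f'(x)/g'(x) = lim(x→0) (1)/(1/(x^2 + 1))
  = 1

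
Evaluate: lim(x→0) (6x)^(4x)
This is an exponential indeterminate form.

For exponential indeterminate forms, take the natural log:
  Let L = lim(x→0) (6x)^(4x)
  Then ln(L) = lim(x→0) [exponent × ln(base)]
  Evaluate using L'Hôpital or standard limits, then exponentiate.
  L = 1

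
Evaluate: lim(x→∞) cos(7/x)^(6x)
This is an exponential indeterminate form.

For exponential indeterminate forms, take the natural log:
  Let L = lim(x→∞) cos(7/x)^(6x)
  Then ln(L) = lim(x→∞) [exponent × ln(base)]
  Evaluate using L'Hôpital or standard limits, then exponentiate.
  L = 1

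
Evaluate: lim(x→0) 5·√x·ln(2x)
This is a 0·∞ indeterminate form.

Rewrite 0·∞ as a quotient (0/0 or ∞/∞ form), then apply L'Hôpital's rule:
  lim(x→0) 5·√x·ln(2x) = 0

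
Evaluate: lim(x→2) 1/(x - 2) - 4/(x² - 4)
This is an ∞-∞ indeterminate form.

Combine fractions or rationalize to convert ∞-∞ to 0/0 form:
  lim(x→2) 1/(x - 2) - 4/(x² - 4) = 1/4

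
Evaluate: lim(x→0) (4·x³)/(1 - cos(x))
This is a 0/0 indeterminate form.

Apply L'Hôpital's rule: differentiate numerator and denominator separately.
  f(x) = 4·x^3   ⇒   f'(x) = 12·x^2
  g(x) = 1 - cos(x)   ⇒   g'(x) = sin(x)
  lim(x→0) f'(x)/g'(x) = lim(x→0) (12·x^2)/(sin(x))
  = 0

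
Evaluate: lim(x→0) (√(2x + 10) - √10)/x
This is a standard limit.

Factor or rationalize the expression:
  lim(x→0) (√(2x + 10) - √10)/x = sqrt(10)/10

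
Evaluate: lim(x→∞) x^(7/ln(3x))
This is an exponential indeterminate form.

For exponential indeterminate forms, take the natural log:
  Let L = lim(x→∞) x^(7/ln(3x))
  Then ln(L) = lim(x→∞) [exponent × ln(base)]
  Evaluate using L'Hôpital or standard limits, then exponentiate.
  L = e^(7)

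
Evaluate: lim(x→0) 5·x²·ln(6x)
This is a 0·∞ indeterminate form.

Rewrite 0·∞ as a quotient (0/0 or ∞/∞ form), then apply L'Hôpital's rule:
  lim(x→0) 5·x²·ln(6x) = 0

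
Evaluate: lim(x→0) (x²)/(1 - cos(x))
This is a 0/0 indeterminate form.

Apply L'Hôpital's rule: differentiate numerator and denominator separately.
  f(x) = x^2   ⇒   f'(x) = 2·x
  g(x) = 1 - cos(x)   ⇒   g'(x) = sin(x)
  lim(x→0) f'(x)/g'(x) = lim(x→0) (2·x)/(sin(x))
  = 2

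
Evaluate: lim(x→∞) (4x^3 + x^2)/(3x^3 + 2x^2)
This is an ∞/∞ indeterminate form.

Apply L'Hôpital's rule: differentiate numerator and denominator separately.
  f(x) = 4·x^3 + x^2   ⇒   f'(x) = 12·x^2 + 2·x
  g(x) = 3·x^3 + 2·x^2   ⇒   g'(x) = 9·x^2 + 4·x
  lim(x→∞) f'(x)/g'(x) = lim(x→∞) (12·x^2 + 2·x)/(9·x^2 + 4·x)
  = 4/3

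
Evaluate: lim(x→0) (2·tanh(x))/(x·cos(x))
This is a 0/0 indeterminate form.

Apply L'Hôpital's rule: differentiate numerator and denominator separately.
  f(x) = 2·tanh(x)   ⇒   f'(x) = 2 - 2·tanh(x)^2
  g(x) = x·cos(x)   ⇒   g'(x) = -x·sin(x) + cos(x)
  lim(x→0) f'(x)/g'(x) = lim(x→0) (2 - 2·tanh(x)^2)/(-x·sin(x) + cos(x))
  = 2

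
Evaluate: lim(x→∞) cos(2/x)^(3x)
This is an exponential indeterminate form.

For exponential indeterminate forms, take the natural log:
  Let L = lim(x→∞) cos(2/x)^(3x)
  Then ln(L) = lim(x→∞) [exponent × ln(base)]
  Evaluate using L'Hôpital or standard limits, then exponentiate.
  L = 1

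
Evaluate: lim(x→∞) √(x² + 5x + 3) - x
This is an ∞-∞ indeterminate form.

Combine fractions or rationalize to convert ∞-∞ to 0/0 form:
  lim(x→∞) √(x² + 5x + 3) - x = 5/2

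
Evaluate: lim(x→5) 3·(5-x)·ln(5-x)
This is a 0·∞ indeterminate form.

Rewrite 0·∞ as a quotient (0/0 or ∞/∞ form), then apply L'Hôpital's rule:
  lim(x→5) 3·(5-x)·ln(5-x) = 0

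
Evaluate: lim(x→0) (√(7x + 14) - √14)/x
This is a standard limit.

Factor or rationalize the expression:
  lim(x→0) (√(7x + 14) - √14)/x = sqrt(14)/4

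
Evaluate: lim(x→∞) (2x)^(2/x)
This is an exponential indeterminate form.

For exponential indeterminate forms, take the natural log:
  Let L = lim(x→∞) (2x)^(2/x)
  Then ln(L) = lim(x→∞) [exponent × ln(base)]
  Evaluate using L'Hôpital or standard limits, then exponentiate.
  L = 1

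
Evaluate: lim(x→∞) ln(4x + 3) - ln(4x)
This is an ∞-∞ indeterminate form.

Combine fractions or rationalize to convert ∞-∞ to 0/0 form:
  lim(x→∞) ln(4x + 3) - ln(4x) = 0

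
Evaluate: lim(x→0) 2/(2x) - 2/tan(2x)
This is an ∞-∞ indeterminate form.

Combine fractions or rationalize to convert ∞-∞ to 0/0 form:
  lim(x→0) 2/(2x) - 2/tan(2x) = 0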